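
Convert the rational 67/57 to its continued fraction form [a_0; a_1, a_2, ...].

[1; 5, 1, 2, 3]

Run the Euclidean algorithm on 67 and 57; the successive quotients are the partial quotients a_0, a_1, ... (each step inverts the fractional part left over by the previous one):
  67 = 1*57 + 10, so a_0 = 1.
  57 = 5*10 + 7, so a_1 = 5.
  10 = 1*7 + 3, so a_2 = 1.
  7 = 2*3 + 1, so a_3 = 2.
  3 = 3*1 + 0, so a_4 = 3.
The remainder reaches 0 after 5 divisions, so the expansion has 5 partial quotients, read off in order.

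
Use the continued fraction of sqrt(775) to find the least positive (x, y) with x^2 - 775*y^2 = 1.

(x, y) = (4620799, 165984)

First expand sqrt(775) as a continued fraction. With x_i = (sqrt(775) + m_i)/d_i and (m_0, d_0) = (0, 1): a_0 = floor(sqrt(775)) = 27, since 27^2 = 729 <= 775 < 784 = 28^2.
Iterate m_{i+1} = d_i*a_i - m_i, d_{i+1} = (775 - m_{i+1}^2)/d_i, a_{i+1} = floor((a_0 + m_{i+1})/d_{i+1}):
  m_1 = 1*27 - 0 = 27, d_1 = (775 - 27^2)/1 = 46/1 = 46, a_1 = floor((27 + 27)/46) = 1.
  m_2 = 46*1 - 27 = 19, d_2 = (775 - 19^2)/46 = 414/46 = 9, a_2 = floor((27 + 19)/9) = 5.
  m_3 = 9*5 - 19 = 26, d_3 = (775 - 26^2)/9 = 99/9 = 11, a_3 = floor((27 + 26)/11) = 4.
  m_4 = 11*4 - 26 = 18, d_4 = (775 - 18^2)/11 = 451/11 = 41, a_4 = floor((27 + 18)/41) = 1.
  m_5 = 41*1 - 18 = 23, d_5 = (775 - 23^2)/41 = 246/41 = 6, a_5 = floor((27 + 23)/6) = 8.
  m_6 = 6*8 - 23 = 25, d_6 = (775 - 25^2)/6 = 150/6 = 25, a_6 = floor((27 + 25)/25) = 2.
  m_7 = 25*2 - 25 = 25, d_7 = (775 - 25^2)/25 = 150/25 = 6, a_7 = floor((27 + 25)/6) = 8.
  m_8 = 6*8 - 25 = 23, d_8 = (775 - 23^2)/6 = 246/6 = 41, a_8 = floor((27 + 23)/41) = 1.
  m_9 = 41*1 - 23 = 18, d_9 = (775 - 18^2)/41 = 451/41 = 11, a_9 = floor((27 + 18)/11) = 4.
  m_10 = 11*4 - 18 = 26, d_10 = (775 - 26^2)/11 = 99/11 = 9, a_10 = floor((27 + 26)/9) = 5.
  m_11 = 9*5 - 26 = 19, d_11 = (775 - 19^2)/9 = 414/9 = 46, a_11 = floor((27 + 19)/46) = 1.
  m_12 = 46*1 - 19 = 27, d_12 = (775 - 27^2)/46 = 46/46 = 1, a_12 = floor((27 + 27)/1) = 54.
  m_13 = 1*54 - 27 = 27, d_13 = (775 - 27^2)/1 = 46/1 = 46: (m_13, d_13) = (m_1, d_1) = (27, 46), so from here the quotients repeat a_1, ..., a_12; the period length is 12.
So sqrt(775) = [27; (1, 5, 4, 1, 8, 2, 8, 1, 4, 5, 1, 54)] with period length k = 12.
k is even, so the fundamental solution of x^2 - 775y^2 = 1 is (p_{k-1}, q_{k-1}) = (p_11, q_11); compute convergents through index 11.
Convergents (p_i = a_i*p_{i-1} + p_{i-2}, q_i = a_i*q_{i-1} + q_{i-2} with p_{-2}=0, p_{-1}=1, q_{-2}=1, q_{-1}=0):
  i=0: a_0=27, p_0 = 27*1 + 0 = 27, q_0 = 27*0 + 1 = 1.
  i=1: a_1=1, p_1 = 1*27 + 1 = 28, q_1 = 1*1 + 0 = 1.
  i=2: a_2=5, p_2 = 5*28 + 27 = 167, q_2 = 5*1 + 1 = 6.
  i=3: a_3=4, p_3 = 4*167 + 28 = 696, q_3 = 4*6 + 1 = 25.
  i=4: a_4=1, p_4 = 1*696 + 167 = 863, q_4 = 1*25 + 6 = 31.
  i=5: a_5=8, p_5 = 8*863 + 696 = 7600, q_5 = 8*31 + 25 = 273.
  i=6: a_6=2, p_6 = 2*7600 + 863 = 16063, q_6 = 2*273 + 31 = 577.
  i=7: a_7=8, p_7 = 8*16063 + 7600 = 136104, q_7 = 8*577 + 273 = 4889.
  i=8: a_8=1, p_8 = 1*136104 + 16063 = 152167, q_8 = 1*4889 + 577 = 5466.
  i=9: a_9=4, p_9 = 4*152167 + 136104 = 744772, q_9 = 4*5466 + 4889 = 26753.
  i=10: a_10=5, p_10 = 5*744772 + 152167 = 3876027, q_10 = 5*26753 + 5466 = 139231.
  i=11: a_11=1, p_11 = 1*3876027 + 744772 = 4620799, q_11 = 1*139231 + 26753 = 165984.
Check: 4620799^2 - 775*165984^2 = 21351783398401 - 21351783398400 = 1, so (x, y) = (4620799, 165984) solves the equation, and by the theorem it is the least positive solution.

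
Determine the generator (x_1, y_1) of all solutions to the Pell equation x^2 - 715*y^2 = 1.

First expand sqrt(715) as a continued fraction. With x_i = (sqrt(715) + m_i)/d_i and (m_0, d_0) = (0, 1): a_0 = floor(sqrt(715)) = 26, since 26^2 = 676 <= 715 < 729 = 27^2.
Iterate m_{i+1} = d_i*a_i - m_i, d_{i+1} = (715 - m_{i+1}^2)/d_i, a_{i+1} = floor((a_0 + m_{i+1})/d_{i+1}):
  m_1 = 1*26 - 0 = 26, d_1 = (715 - 26^2)/1 = 39/1 = 39, a_1 = floor((26 + 26)/39) = 1.
  m_2 = 39*1 - 26 = 13, d_2 = (715 - 13^2)/39 = 546/39 = 14, a_2 = floor((26 + 13)/14) = 2.
  m_3 = 14*2 - 13 = 15, d_3 = (715 - 15^2)/14 = 490/14 = 35, a_3 = floor((26 + 15)/35) = 1.
  m_4 = 35*1 - 15 = 20, d_4 = (715 - 20^2)/35 = 315/35 = 9, a_4 = floor((26 + 20)/9) = 5.
  m_5 = 9*5 - 20 = 25, d_5 = (715 - 25^2)/9 = 90/9 = 10, a_5 = floor((26 + 25)/10) = 5.
  m_6 = 10*5 - 25 = 25, d_6 = (715 - 25^2)/10 = 90/10 = 9, a_6 = floor((26 + 25)/9) = 5.
  m_7 = 9*5 - 25 = 20, d_7 = (715 - 20^2)/9 = 315/9 = 35, a_7 = floor((26 + 20)/35) = 1.
  m_8 = 35*1 - 20 = 15, d_8 = (715 - 15^2)/35 = 490/35 = 14, a_8 = floor((26 + 15)/14) = 2.
  m_9 = 14*2 - 15 = 13, d_9 = (715 - 13^2)/14 = 546/14 = 39, a_9 = floor((26 + 13)/39) = 1.
  m_10 = 39*1 - 13 = 26, d_10 = (715 - 26^2)/39 = 39/39 = 1, a_10 = floor((26 + 26)/1) = 52.
  m_11 = 1*52 - 26 = 26, d_11 = (715 - 26^2)/1 = 39/1 = 39: (m_11, d_11) = (m_1, d_1) = (26, 39), so from here the quotients repeat a_1, ..., a_10; the period length is 10.
So sqrt(715) = [26; (1, 2, 1, 5, 5, 5, 1, 2, 1, 52)] with period length k = 10.
k is even, so the fundamental solution of x^2 - 715y^2 = 1 is (p_{k-1}, q_{k-1}) = (p_9, q_9); compute convergents through index 9.
Convergents (p_i = a_i*p_{i-1} + p_{i-2}, q_i = a_i*q_{i-1} + q_{i-2} with p_{-2}=0, p_{-1}=1, q_{-2}=1, q_{-1}=0):
  i=0: a_0=26, p_0 = 26*1 + 0 = 26, q_0 = 26*0 + 1 = 1.
  i=1: a_1=1, p_1 = 1*26 + 1 = 27, q_1 = 1*1 + 0 = 1.
  i=2: a_2=2, p_2 = 2*27 + 26 = 80, q_2 = 2*1 + 1 = 3.
  i=3: a_3=1, p_3 = 1*80 + 27 = 107, q_3 = 1*3 + 1 = 4.
  i=4: a_4=5, p_4 = 5*107 + 80 = 615, q_4 = 5*4 + 3 = 23.
  i=5: a_5=5, p_5 = 5*615 + 107 = 3182, q_5 = 5*23 + 4 = 119.
  i=6: a_6=5, p_6 = 5*3182 + 615 = 16525, q_6 = 5*119 + 23 = 618.
  i=7: a_7=1, p_7 = 1*16525 + 3182 = 19707, q_7 = 1*618 + 119 = 737.
  i=8: a_8=2, p_8 = 2*19707 + 16525 = 55939, q_8 = 2*737 + 618 = 2092.
  i=9: a_9=1, p_9 = 1*55939 + 19707 = 75646, q_9 = 1*2092 + 737 = 2829.
Check: 75646^2 - 715*2829^2 = 5722317316 - 5722317315 = 1, so (x, y) = (75646, 2829) solves the equation, and by the theorem it is the least positive solution.

(x, y) = (75646, 2829)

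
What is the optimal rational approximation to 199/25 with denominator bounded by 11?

8/1

Expand x = 199/25 as a continued fraction with the Euclidean algorithm:
  199 = 7*25 + 24, so a_0 = 7.
  25 = 1*24 + 1, so a_1 = 1.
  24 = 24*1 + 0, so a_2 = 24.
so x = [7; 1, 24].
Convergents (p_i = a_i*p_{i-1} + p_{i-2}, q_i = a_i*q_{i-1} + q_{i-2} with p_{-2}=0, p_{-1}=1, q_{-2}=1, q_{-1}=0), until the denominator exceeds 11:
  i=0: a_0=7, p_0 = 7*1 + 0 = 7, q_0 = 7*0 + 1 = 1.
  i=1: a_1=1, p_1 = 1*7 + 1 = 8, q_1 = 1*1 + 0 = 1.
  i=2: a_2=24, p_2 = 24*8 + 7 = 199, q_2 = 24*1 + 1 = 25.
q_2 = 25 > 11, so the last convergent with denominator <= 11 is p_1/q_1 = 8/1.
The closest fraction with denominator <= 11 is either p_1/q_1 or the intermediate fraction (k*p_1 + p_0)/(k*q_1 + q_0) with the largest k >= 1 whose denominator stays <= 11; these approach x as k grows, and every other convergent or intermediate fraction in range is farther away.
Largest k: floor((11 - q_0)/q_1) = floor((11 - 1)/1) = 10.
That gives (10*8 + 7)/(10*1 + 1) = 87/11.
Compare the errors: |x - 8/1| = |199*1 - 8*25|/(25*1) = 1/25, and |x - 87/11| = |199*11 - 87*25|/(25*11) = 14/275.
Cross-multiplying, 1*275 = 275 < 350 = 14*25, so 1/25 is smaller: the convergent 8/1 is closer to x than 87/11.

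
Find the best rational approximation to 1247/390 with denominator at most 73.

227/71

Expand x = 1247/390 as a continued fraction with the Euclidean algorithm:
  1247 = 3*390 + 77, so a_0 = 3.
  390 = 5*77 + 5, so a_1 = 5.
  77 = 15*5 + 2, so a_2 = 15.
  5 = 2*2 + 1, so a_3 = 2.
  2 = 2*1 + 0, so a_4 = 2.
so x = [3; 5, 15, 2, 2].
Convergents (p_i = a_i*p_{i-1} + p_{i-2}, q_i = a_i*q_{i-1} + q_{i-2} with p_{-2}=0, p_{-1}=1, q_{-2}=1, q_{-1}=0), until the denominator exceeds 73:
  i=0: a_0=3, p_0 = 3*1 + 0 = 3, q_0 = 3*0 + 1 = 1.
  i=1: a_1=5, p_1 = 5*3 + 1 = 16, q_1 = 5*1 + 0 = 5.
  i=2: a_2=15, p_2 = 15*16 + 3 = 243, q_2 = 15*5 + 1 = 76.
q_2 = 76 > 73, so the last convergent with denominator <= 73 is p_1/q_1 = 16/5.
The closest fraction with denominator <= 73 is either p_1/q_1 or the intermediate fraction (k*p_1 + p_0)/(k*q_1 + q_0) with the largest k >= 1 whose denominator stays <= 73; these approach x as k grows, and every other convergent or intermediate fraction in range is farther away.
Largest k: floor((73 - q_0)/q_1) = floor((73 - 1)/5) = 14.
That gives (14*16 + 3)/(14*5 + 1) = 227/71.
Compare the errors: |x - 16/5| = |1247*5 - 16*390|/(390*5) = 5/1950, and |x - 227/71| = |1247*71 - 227*390|/(390*71) = 7/27690.
Cross-multiplying, 7*1950 = 13650 < 138450 = 5*27690, so 7/27690 is smaller: the intermediate fraction 227/71 is closer to x than 16/5.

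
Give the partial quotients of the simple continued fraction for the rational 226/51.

Run the Euclidean algorithm on 226 and 51; the successive quotients are the partial quotients a_0, a_1, ... (each step inverts the fractional part left over by the previous one):
  226 = 4*51 + 22, so a_0 = 4.
  51 = 2*22 + 7, so a_1 = 2.
  22 = 3*7 + 1, so a_2 = 3.
  7 = 7*1 + 0, so a_3 = 7.
The remainder reaches 0 after 4 divisions, so the expansion has 4 partial quotients, read off in order.

[4; 2, 3, 7]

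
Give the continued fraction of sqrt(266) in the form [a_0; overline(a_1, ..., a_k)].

Write x_i = (sqrt(266) + m_i)/d_i with (m_0, d_0) = (0, 1). a_0 = floor(sqrt(266)) = 16, since 16^2 = 256 <= 266 < 289 = 17^2.
Iterate m_{i+1} = d_i*a_i - m_i, d_{i+1} = (266 - m_{i+1}^2)/d_i, a_{i+1} = floor((a_0 + m_{i+1})/d_{i+1}):
  m_1 = 1*16 - 0 = 16, d_1 = (266 - 16^2)/1 = 10/1 = 10, a_1 = floor((16 + 16)/10) = 3.
  m_2 = 10*3 - 16 = 14, d_2 = (266 - 14^2)/10 = 70/10 = 7, a_2 = floor((16 + 14)/7) = 4.
  m_3 = 7*4 - 14 = 14, d_3 = (266 - 14^2)/7 = 70/7 = 10, a_3 = floor((16 + 14)/10) = 3.
  m_4 = 10*3 - 14 = 16, d_4 = (266 - 16^2)/10 = 10/10 = 1, a_4 = floor((16 + 16)/1) = 32.
  m_5 = 1*32 - 16 = 16, d_5 = (266 - 16^2)/1 = 10/1 = 10: (m_5, d_5) = (m_1, d_1) = (16, 10), so from here the quotients repeat a_1, ..., a_4; the period length is 4.
Hence the expansion of sqrt(266) is a_0 = 16 followed by the repeating block 3, 4, 3, 32 (period 4).

[16; overline(3, 4, 3, 32)]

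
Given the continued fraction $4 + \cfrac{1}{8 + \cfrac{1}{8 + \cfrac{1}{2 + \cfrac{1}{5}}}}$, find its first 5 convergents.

4/1, 33/8, 268/65, 569/138, 3113/755

Using the convergent recurrence p_i = a_i*p_{i-1} + p_{i-2}, q_i = a_i*q_{i-1} + q_{i-2} with p_{-2}=0, p_{-1}=1, q_{-2}=1, q_{-1}=0:
  i=0: a_0=4, p_0 = 4*1 + 0 = 4, q_0 = 4*0 + 1 = 1.
  i=1: a_1=8, p_1 = 8*4 + 1 = 33, q_1 = 8*1 + 0 = 8.
  i=2: a_2=8, p_2 = 8*33 + 4 = 268, q_2 = 8*8 + 1 = 65.
  i=3: a_3=2, p_3 = 2*268 + 33 = 569, q_3 = 2*65 + 8 = 138.
  i=4: a_4=5, p_4 = 5*569 + 268 = 3113, q_4 = 5*138 + 65 = 755.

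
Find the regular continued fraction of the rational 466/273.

Run the Euclidean algorithm on 466 and 273; the successive quotients are the partial quotients a_0, a_1, ... (each step inverts the fractional part left over by the previous one):
  466 = 1*273 + 193, so a_0 = 1.
  273 = 1*193 + 80, so a_1 = 1.
  193 = 2*80 + 33, so a_2 = 2.
  80 = 2*33 + 14, so a_3 = 2.
  33 = 2*14 + 5, so a_4 = 2.
  14 = 2*5 + 4, so a_5 = 2.
  5 = 1*4 + 1, so a_6 = 1.
  4 = 4*1 + 0, so a_7 = 4.
The remainder reaches 0 after 8 divisions, so the expansion has 8 partial quotients, read off in order.

[1; 1, 2, 2, 2, 2, 1, 4]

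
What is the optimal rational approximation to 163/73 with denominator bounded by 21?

29/13

Expand x = 163/73 as a continued fraction with the Euclidean algorithm:
  163 = 2*73 + 17, so a_0 = 2.
  73 = 4*17 + 5, so a_1 = 4.
  17 = 3*5 + 2, so a_2 = 3.
  5 = 2*2 + 1, so a_3 = 2.
  2 = 2*1 + 0, so a_4 = 2.
so x = [2; 4, 3, 2, 2].
Convergents (p_i = a_i*p_{i-1} + p_{i-2}, q_i = a_i*q_{i-1} + q_{i-2} with p_{-2}=0, p_{-1}=1, q_{-2}=1, q_{-1}=0), until the denominator exceeds 21:
  i=0: a_0=2, p_0 = 2*1 + 0 = 2, q_0 = 2*0 + 1 = 1.
  i=1: a_1=4, p_1 = 4*2 + 1 = 9, q_1 = 4*1 + 0 = 4.
  i=2: a_2=3, p_2 = 3*9 + 2 = 29, q_2 = 3*4 + 1 = 13.
  i=3: a_3=2, p_3 = 2*29 + 9 = 67, q_3 = 2*13 + 4 = 30.
q_3 = 30 > 21, so the last convergent with denominator <= 21 is p_2/q_2 = 29/13.
The closest fraction with denominator <= 21 is either p_2/q_2 or the intermediate fraction (k*p_2 + p_1)/(k*q_2 + q_1) with the largest k >= 1 whose denominator stays <= 21; these approach x as k grows, and every other convergent or intermediate fraction in range is farther away.
Largest k: floor((21 - q_1)/q_2) = floor((21 - 4)/13) = 1.
That gives (1*29 + 9)/(1*13 + 4) = 38/17.
Compare the errors: |x - 29/13| = |163*13 - 29*73|/(73*13) = 2/949, and |x - 38/17| = |163*17 - 38*73|/(73*17) = 3/1241.
Cross-multiplying, 2*1241 = 2482 < 2847 = 3*949, so 2/949 is smaller: the convergent 29/13 is closer to x than 38/17.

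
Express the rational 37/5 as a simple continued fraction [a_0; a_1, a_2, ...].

Run the Euclidean algorithm on 37 and 5; the successive quotients are the partial quotients a_0, a_1, ... (each step inverts the fractional part left over by the previous one):
  37 = 7*5 + 2, so a_0 = 7.
  5 = 2*2 + 1, so a_1 = 2.
  2 = 2*1 + 0, so a_2 = 2.
The remainder reaches 0 after 3 divisions, so the expansion has 3 partial quotients, read off in order.

[7; 2, 2]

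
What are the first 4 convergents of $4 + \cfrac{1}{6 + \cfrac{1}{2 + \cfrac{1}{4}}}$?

Using the convergent recurrence p_i = a_i*p_{i-1} + p_{i-2}, q_i = a_i*q_{i-1} + q_{i-2} with p_{-2}=0, p_{-1}=1, q_{-2}=1, q_{-1}=0:
  i=0: a_0=4, p_0 = 4*1 + 0 = 4, q_0 = 4*0 + 1 = 1.
  i=1: a_1=6, p_1 = 6*4 + 1 = 25, q_1 = 6*1 + 0 = 6.
  i=2: a_2=2, p_2 = 2*25 + 4 = 54, q_2 = 2*6 + 1 = 13.
  i=3: a_3=4, p_3 = 4*54 + 25 = 241, q_3 = 4*13 + 6 = 58.

4/1, 25/6, 54/13, 241/58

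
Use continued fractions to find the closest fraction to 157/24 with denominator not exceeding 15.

85/13

Expand x = 157/24 as a continued fraction with the Euclidean algorithm:
  157 = 6*24 + 13, so a_0 = 6.
  24 = 1*13 + 11, so a_1 = 1.
  13 = 1*11 + 2, so a_2 = 1.
  11 = 5*2 + 1, so a_3 = 5.
  2 = 2*1 + 0, so a_4 = 2.
so x = [6; 1, 1, 5, 2].
Convergents (p_i = a_i*p_{i-1} + p_{i-2}, q_i = a_i*q_{i-1} + q_{i-2} with p_{-2}=0, p_{-1}=1, q_{-2}=1, q_{-1}=0), until the denominator exceeds 15:
  i=0: a_0=6, p_0 = 6*1 + 0 = 6, q_0 = 6*0 + 1 = 1.
  i=1: a_1=1, p_1 = 1*6 + 1 = 7, q_1 = 1*1 + 0 = 1.
  i=2: a_2=1, p_2 = 1*7 + 6 = 13, q_2 = 1*1 + 1 = 2.
  i=3: a_3=5, p_3 = 5*13 + 7 = 72, q_3 = 5*2 + 1 = 11.
  i=4: a_4=2, p_4 = 2*72 + 13 = 157, q_4 = 2*11 + 2 = 24.
q_4 = 24 > 15, so the last convergent with denominator <= 15 is p_3/q_3 = 72/11.
The closest fraction with denominator <= 15 is either p_3/q_3 or the intermediate fraction (k*p_3 + p_2)/(k*q_3 + q_2) with the largest k >= 1 whose denominator stays <= 15; these approach x as k grows, and every other convergent or intermediate fraction in range is farther away.
Largest k: floor((15 - q_2)/q_3) = floor((15 - 2)/11) = 1.
That gives (1*72 + 13)/(1*11 + 2) = 85/13.
Compare the errors: |x - 72/11| = |157*11 - 72*24|/(24*11) = 1/264, and |x - 85/13| = |157*13 - 85*24|/(24*13) = 1/312.
Cross-multiplying, 1*264 = 264 < 312 = 1*312, so 1/312 is smaller: the intermediate fraction 85/13 is closer to x than 72/11.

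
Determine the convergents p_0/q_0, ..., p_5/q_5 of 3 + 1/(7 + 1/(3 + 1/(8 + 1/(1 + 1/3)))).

3/1, 22/7, 69/22, 574/183, 643/205, 2503/798

Using the convergent recurrence p_i = a_i*p_{i-1} + p_{i-2}, q_i = a_i*q_{i-1} + q_{i-2} with p_{-2}=0, p_{-1}=1, q_{-2}=1, q_{-1}=0:
  i=0: a_0=3, p_0 = 3*1 + 0 = 3, q_0 = 3*0 + 1 = 1.
  i=1: a_1=7, p_1 = 7*3 + 1 = 22, q_1 = 7*1 + 0 = 7.
  i=2: a_2=3, p_2 = 3*22 + 3 = 69, q_2 = 3*7 + 1 = 22.
  i=3: a_3=8, p_3 = 8*69 + 22 = 574, q_3 = 8*22 + 7 = 183.
  i=4: a_4=1, p_4 = 1*574 + 69 = 643, q_4 = 1*183 + 22 = 205.
  i=5: a_5=3, p_5 = 3*643 + 574 = 2503, q_5 = 3*205 + 183 = 798.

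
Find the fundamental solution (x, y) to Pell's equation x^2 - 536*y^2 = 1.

First expand sqrt(536) as a continued fraction. With x_i = (sqrt(536) + m_i)/d_i and (m_0, d_0) = (0, 1): a_0 = floor(sqrt(536)) = 23, since 23^2 = 529 <= 536 < 576 = 24^2.
Iterate m_{i+1} = d_i*a_i - m_i, d_{i+1} = (536 - m_{i+1}^2)/d_i, a_{i+1} = floor((a_0 + m_{i+1})/d_{i+1}):
  m_1 = 1*23 - 0 = 23, d_1 = (536 - 23^2)/1 = 7/1 = 7, a_1 = floor((23 + 23)/7) = 6.
  m_2 = 7*6 - 23 = 19, d_2 = (536 - 19^2)/7 = 175/7 = 25, a_2 = floor((23 + 19)/25) = 1.
  m_3 = 25*1 - 19 = 6, d_3 = (536 - 6^2)/25 = 500/25 = 20, a_3 = floor((23 + 6)/20) = 1.
  m_4 = 20*1 - 6 = 14, d_4 = (536 - 14^2)/20 = 340/20 = 17, a_4 = floor((23 + 14)/17) = 2.
  m_5 = 17*2 - 14 = 20, d_5 = (536 - 20^2)/17 = 136/17 = 8, a_5 = floor((23 + 20)/8) = 5.
  m_6 = 8*5 - 20 = 20, d_6 = (536 - 20^2)/8 = 136/8 = 17, a_6 = floor((23 + 20)/17) = 2.
  m_7 = 17*2 - 20 = 14, d_7 = (536 - 14^2)/17 = 340/17 = 20, a_7 = floor((23 + 14)/20) = 1.
  m_8 = 20*1 - 14 = 6, d_8 = (536 - 6^2)/20 = 500/20 = 25, a_8 = floor((23 + 6)/25) = 1.
  m_9 = 25*1 - 6 = 19, d_9 = (536 - 19^2)/25 = 175/25 = 7, a_9 = floor((23 + 19)/7) = 6.
  m_10 = 7*6 - 19 = 23, d_10 = (536 - 23^2)/7 = 7/7 = 1, a_10 = floor((23 + 23)/1) = 46.
  m_11 = 1*46 - 23 = 23, d_11 = (536 - 23^2)/1 = 7/1 = 7: (m_11, d_11) = (m_1, d_1) = (23, 7), so from here the quotients repeat a_1, ..., a_10; the period length is 10.
So sqrt(536) = [23; (6, 1, 1, 2, 5, 2, 1, 1, 6, 46)] with period length k = 10.
k is even, so the fundamental solution of x^2 - 536y^2 = 1 is (p_{k-1}, q_{k-1}) = (p_9, q_9); compute convergents through index 9.
Convergents (p_i = a_i*p_{i-1} + p_{i-2}, q_i = a_i*q_{i-1} + q_{i-2} with p_{-2}=0, p_{-1}=1, q_{-2}=1, q_{-1}=0):
  i=0: a_0=23, p_0 = 23*1 + 0 = 23, q_0 = 23*0 + 1 = 1.
  i=1: a_1=6, p_1 = 6*23 + 1 = 139, q_1 = 6*1 + 0 = 6.
  i=2: a_2=1, p_2 = 1*139 + 23 = 162, q_2 = 1*6 + 1 = 7.
  i=3: a_3=1, p_3 = 1*162 + 139 = 301, q_3 = 1*7 + 6 = 13.
  i=4: a_4=2, p_4 = 2*301 + 162 = 764, q_4 = 2*13 + 7 = 33.
  i=5: a_5=5, p_5 = 5*764 + 301 = 4121, q_5 = 5*33 + 13 = 178.
  i=6: a_6=2, p_6 = 2*4121 + 764 = 9006, q_6 = 2*178 + 33 = 389.
  i=7: a_7=1, p_7 = 1*9006 + 4121 = 13127, q_7 = 1*389 + 178 = 567.
  i=8: a_8=1, p_8 = 1*13127 + 9006 = 22133, q_8 = 1*567 + 389 = 956.
  i=9: a_9=6, p_9 = 6*22133 + 13127 = 145925, q_9 = 6*956 + 567 = 6303.
Check: 145925^2 - 536*6303^2 = 21294105625 - 21294105624 = 1, so (x, y) = (145925, 6303) solves the equation, and by the theorem it is the least positive solution.

(x, y) = (145925, 6303)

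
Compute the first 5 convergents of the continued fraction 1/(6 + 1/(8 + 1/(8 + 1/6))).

Using the convergent recurrence p_i = a_i*p_{i-1} + p_{i-2}, q_i = a_i*q_{i-1} + q_{i-2} with p_{-2}=0, p_{-1}=1, q_{-2}=1, q_{-1}=0:
  i=0: a_0=0, p_0 = 0*1 + 0 = 0, q_0 = 0*0 + 1 = 1.
  i=1: a_1=6, p_1 = 6*0 + 1 = 1, q_1 = 6*1 + 0 = 6.
  i=2: a_2=8, p_2 = 8*1 + 0 = 8, q_2 = 8*6 + 1 = 49.
  i=3: a_3=8, p_3 = 8*8 + 1 = 65, q_3 = 8*49 + 6 = 398.
  i=4: a_4=6, p_4 = 6*65 + 8 = 398, q_4 = 6*398 + 49 = 2437.

0/1, 1/6, 8/49, 65/398, 398/2437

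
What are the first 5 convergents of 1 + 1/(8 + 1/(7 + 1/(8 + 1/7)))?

1/1, 9/8, 64/57, 521/464, 3711/3305

Using the convergent recurrence p_i = a_i*p_{i-1} + p_{i-2}, q_i = a_i*q_{i-1} + q_{i-2} with p_{-2}=0, p_{-1}=1, q_{-2}=1, q_{-1}=0:
  i=0: a_0=1, p_0 = 1*1 + 0 = 1, q_0 = 1*0 + 1 = 1.
  i=1: a_1=8, p_1 = 8*1 + 1 = 9, q_1 = 8*1 + 0 = 8.
  i=2: a_2=7, p_2 = 7*9 + 1 = 64, q_2 = 7*8 + 1 = 57.
  i=3: a_3=8, p_3 = 8*64 + 9 = 521, q_3 = 8*57 + 8 = 464.
  i=4: a_4=7, p_4 = 7*521 + 64 = 3711, q_4 = 7*464 + 57 = 3305.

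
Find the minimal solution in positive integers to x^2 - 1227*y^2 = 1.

(x, y) = (1226, 35)

First expand sqrt(1227) as a continued fraction. With x_i = (sqrt(1227) + m_i)/d_i and (m_0, d_0) = (0, 1): a_0 = floor(sqrt(1227)) = 35, since 35^2 = 1225 <= 1227 < 1296 = 36^2.
Iterate m_{i+1} = d_i*a_i - m_i, d_{i+1} = (1227 - m_{i+1}^2)/d_i, a_{i+1} = floor((a_0 + m_{i+1})/d_{i+1}):
  m_1 = 1*35 - 0 = 35, d_1 = (1227 - 35^2)/1 = 2/1 = 2, a_1 = floor((35 + 35)/2) = 35.
  m_2 = 2*35 - 35 = 35, d_2 = (1227 - 35^2)/2 = 2/2 = 1, a_2 = floor((35 + 35)/1) = 70.
  m_3 = 1*70 - 35 = 35, d_3 = (1227 - 35^2)/1 = 2/1 = 2: (m_3, d_3) = (m_1, d_1) = (35, 2), so from here the quotients repeat a_1, a_2; the period length is 2.
So sqrt(1227) = [35; (35, 70)] with period length k = 2.
k is even, so the fundamental solution of x^2 - 1227y^2 = 1 is (p_{k-1}, q_{k-1}) = (p_1, q_1); compute convergents through index 1.
Convergents (p_i = a_i*p_{i-1} + p_{i-2}, q_i = a_i*q_{i-1} + q_{i-2} with p_{-2}=0, p_{-1}=1, q_{-2}=1, q_{-1}=0):
  i=0: a_0=35, p_0 = 35*1 + 0 = 35, q_0 = 35*0 + 1 = 1.
  i=1: a_1=35, p_1 = 35*35 + 1 = 1226, q_1 = 35*1 + 0 = 35.
Check: 1226^2 - 1227*35^2 = 1503076 - 1503075 = 1, so (x, y) = (1226, 35) solves the equation, and by the theorem it is the least positive solution.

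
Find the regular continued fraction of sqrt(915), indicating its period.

Write x_i = (sqrt(915) + m_i)/d_i with (m_0, d_0) = (0, 1). a_0 = floor(sqrt(915)) = 30, since 30^2 = 900 <= 915 < 961 = 31^2.
Iterate m_{i+1} = d_i*a_i - m_i, d_{i+1} = (915 - m_{i+1}^2)/d_i, a_{i+1} = floor((a_0 + m_{i+1})/d_{i+1}):
  m_1 = 1*30 - 0 = 30, d_1 = (915 - 30^2)/1 = 15/1 = 15, a_1 = floor((30 + 30)/15) = 4.
  m_2 = 15*4 - 30 = 30, d_2 = (915 - 30^2)/15 = 15/15 = 1, a_2 = floor((30 + 30)/1) = 60.
  m_3 = 1*60 - 30 = 30, d_3 = (915 - 30^2)/1 = 15/1 = 15: (m_3, d_3) = (m_1, d_1) = (30, 15), so from here the quotients repeat a_1, a_2; the period length is 2.
Hence the expansion of sqrt(915) is a_0 = 30 followed by the repeating block 4, 60 (period 2).

[30; (4, 60)]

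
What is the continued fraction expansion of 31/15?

Run the Euclidean algorithm on 31 and 15; the successive quotients are the partial quotients a_0, a_1, ... (each step inverts the fractional part left over by the previous one):
  31 = 2*15 + 1, so a_0 = 2.
  15 = 15*1 + 0, so a_1 = 15.
The remainder reaches 0 after 2 divisions, so the expansion has 2 partial quotients, read off in order.

[2; 15]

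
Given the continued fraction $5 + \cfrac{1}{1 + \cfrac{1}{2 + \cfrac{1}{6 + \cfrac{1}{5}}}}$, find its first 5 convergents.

Using the convergent recurrence p_i = a_i*p_{i-1} + p_{i-2}, q_i = a_i*q_{i-1} + q_{i-2} with p_{-2}=0, p_{-1}=1, q_{-2}=1, q_{-1}=0:
  i=0: a_0=5, p_0 = 5*1 + 0 = 5, q_0 = 5*0 + 1 = 1.
  i=1: a_1=1, p_1 = 1*5 + 1 = 6, q_1 = 1*1 + 0 = 1.
  i=2: a_2=2, p_2 = 2*6 + 5 = 17, q_2 = 2*1 + 1 = 3.
  i=3: a_3=6, p_3 = 6*17 + 6 = 108, q_3 = 6*3 + 1 = 19.
  i=4: a_4=5, p_4 = 5*108 + 17 = 557, q_4 = 5*19 + 3 = 98.

5/1, 6/1, 17/3, 108/19, 557/98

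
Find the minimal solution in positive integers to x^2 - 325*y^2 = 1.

(x, y) = (649, 36)

First expand sqrt(325) as a continued fraction. With x_i = (sqrt(325) + m_i)/d_i and (m_0, d_0) = (0, 1): a_0 = floor(sqrt(325)) = 18, since 18^2 = 324 <= 325 < 361 = 19^2.
Iterate m_{i+1} = d_i*a_i - m_i, d_{i+1} = (325 - m_{i+1}^2)/d_i, a_{i+1} = floor((a_0 + m_{i+1})/d_{i+1}):
  m_1 = 1*18 - 0 = 18, d_1 = (325 - 18^2)/1 = 1/1 = 1, a_1 = floor((18 + 18)/1) = 36.
  m_2 = 1*36 - 18 = 18, d_2 = (325 - 18^2)/1 = 1/1 = 1: (m_2, d_2) = (m_1, d_1) = (18, 1), so from here the quotient a_1 repeats; the period length is 1.
So sqrt(325) = [18; (36)] with period length k = 1.
k is odd, so (p_{k-1}, q_{k-1}) only solves x^2 - 325y^2 = -1 and the fundamental solution of x^2 - 325y^2 = 1 is (p_{2k-1}, q_{2k-1}) = (p_1, q_1); compute convergents through index 1, running through the period twice.
Convergents (p_i = a_i*p_{i-1} + p_{i-2}, q_i = a_i*q_{i-1} + q_{i-2} with p_{-2}=0, p_{-1}=1, q_{-2}=1, q_{-1}=0):
  i=0: a_0=18, p_0 = 18*1 + 0 = 18, q_0 = 18*0 + 1 = 1.
  i=1: a_1=36, p_1 = 36*18 + 1 = 649, q_1 = 36*1 + 0 = 36.
Indeed p_0^2 - 325*q_0^2 = 324 - 325 = -1, not +1.
Check: 649^2 - 325*36^2 = 421201 - 421200 = 1, so (x, y) = (649, 36) solves the equation, and by the theorem it is the least positive solution.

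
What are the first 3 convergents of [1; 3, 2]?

1/1, 4/3, 9/7

Using the convergent recurrence p_i = a_i*p_{i-1} + p_{i-2}, q_i = a_i*q_{i-1} + q_{i-2} with p_{-2}=0, p_{-1}=1, q_{-2}=1, q_{-1}=0:
  i=0: a_0=1, p_0 = 1*1 + 0 = 1, q_0 = 1*0 + 1 = 1.
  i=1: a_1=3, p_1 = 3*1 + 1 = 4, q_1 = 3*1 + 0 = 3.
  i=2: a_2=2, p_2 = 2*4 + 1 = 9, q_2 = 2*3 + 1 = 7.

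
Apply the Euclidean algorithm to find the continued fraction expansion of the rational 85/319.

Run the Euclidean algorithm on 85 and 319; the successive quotients are the partial quotients a_0, a_1, ... (each step inverts the fractional part left over by the previous one):
  85 = 0*319 + 85, so a_0 = 0.
  319 = 3*85 + 64, so a_1 = 3.
  85 = 1*64 + 21, so a_2 = 1.
  64 = 3*21 + 1, so a_3 = 3.
  21 = 21*1 + 0, so a_4 = 21.
The remainder reaches 0 after 5 divisions, so the expansion has 5 partial quotients, read off in order.

[0; 3, 1, 3, 21]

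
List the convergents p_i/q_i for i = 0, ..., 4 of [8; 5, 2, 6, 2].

8/1, 41/5, 90/11, 581/71, 1252/153

Using the convergent recurrence p_i = a_i*p_{i-1} + p_{i-2}, q_i = a_i*q_{i-1} + q_{i-2} with p_{-2}=0, p_{-1}=1, q_{-2}=1, q_{-1}=0:
  i=0: a_0=8, p_0 = 8*1 + 0 = 8, q_0 = 8*0 + 1 = 1.
  i=1: a_1=5, p_1 = 5*8 + 1 = 41, q_1 = 5*1 + 0 = 5.
  i=2: a_2=2, p_2 = 2*41 + 8 = 90, q_2 = 2*5 + 1 = 11.
  i=3: a_3=6, p_3 = 6*90 + 41 = 581, q_3 = 6*11 + 5 = 71.
  i=4: a_4=2, p_4 = 2*581 + 90 = 1252, q_4 = 2*71 + 11 = 153.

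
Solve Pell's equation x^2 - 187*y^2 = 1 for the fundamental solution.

(x, y) = (1682, 123)

First expand sqrt(187) as a continued fraction. With x_i = (sqrt(187) + m_i)/d_i and (m_0, d_0) = (0, 1): a_0 = floor(sqrt(187)) = 13, since 13^2 = 169 <= 187 < 196 = 14^2.
Iterate m_{i+1} = d_i*a_i - m_i, d_{i+1} = (187 - m_{i+1}^2)/d_i, a_{i+1} = floor((a_0 + m_{i+1})/d_{i+1}):
  m_1 = 1*13 - 0 = 13, d_1 = (187 - 13^2)/1 = 18/1 = 18, a_1 = floor((13 + 13)/18) = 1.
  m_2 = 18*1 - 13 = 5, d_2 = (187 - 5^2)/18 = 162/18 = 9, a_2 = floor((13 + 5)/9) = 2.
  m_3 = 9*2 - 5 = 13, d_3 = (187 - 13^2)/9 = 18/9 = 2, a_3 = floor((13 + 13)/2) = 13.
  m_4 = 2*13 - 13 = 13, d_4 = (187 - 13^2)/2 = 18/2 = 9, a_4 = floor((13 + 13)/9) = 2.
  m_5 = 9*2 - 13 = 5, d_5 = (187 - 5^2)/9 = 162/9 = 18, a_5 = floor((13 + 5)/18) = 1.
  m_6 = 18*1 - 5 = 13, d_6 = (187 - 13^2)/18 = 18/18 = 1, a_6 = floor((13 + 13)/1) = 26.
  m_7 = 1*26 - 13 = 13, d_7 = (187 - 13^2)/1 = 18/1 = 18: (m_7, d_7) = (m_1, d_1) = (13, 18), so from here the quotients repeat a_1, ..., a_6; the period length is 6.
So sqrt(187) = [13; (1, 2, 13, 2, 1, 26)] with period length k = 6.
k is even, so the fundamental solution of x^2 - 187y^2 = 1 is (p_{k-1}, q_{k-1}) = (p_5, q_5); compute convergents through index 5.
Convergents (p_i = a_i*p_{i-1} + p_{i-2}, q_i = a_i*q_{i-1} + q_{i-2} with p_{-2}=0, p_{-1}=1, q_{-2}=1, q_{-1}=0):
  i=0: a_0=13, p_0 = 13*1 + 0 = 13, q_0 = 13*0 + 1 = 1.
  i=1: a_1=1, p_1 = 1*13 + 1 = 14, q_1 = 1*1 + 0 = 1.
  i=2: a_2=2, p_2 = 2*14 + 13 = 41, q_2 = 2*1 + 1 = 3.
  i=3: a_3=13, p_3 = 13*41 + 14 = 547, q_3 = 13*3 + 1 = 40.
  i=4: a_4=2, p_4 = 2*547 + 41 = 1135, q_4 = 2*40 + 3 = 83.
  i=5: a_5=1, p_5 = 1*1135 + 547 = 1682, q_5 = 1*83 + 40 = 123.
Check: 1682^2 - 187*123^2 = 2829124 - 2829123 = 1, so (x, y) = (1682, 123) solves the equation, and by the theorem it is the least positive solution.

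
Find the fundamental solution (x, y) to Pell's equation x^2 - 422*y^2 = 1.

(x, y) = (7022501, 341850)

First expand sqrt(422) as a continued fraction. With x_i = (sqrt(422) + m_i)/d_i and (m_0, d_0) = (0, 1): a_0 = floor(sqrt(422)) = 20, since 20^2 = 400 <= 422 < 441 = 21^2.
Iterate m_{i+1} = d_i*a_i - m_i, d_{i+1} = (422 - m_{i+1}^2)/d_i, a_{i+1} = floor((a_0 + m_{i+1})/d_{i+1}):
  m_1 = 1*20 - 0 = 20, d_1 = (422 - 20^2)/1 = 22/1 = 22, a_1 = floor((20 + 20)/22) = 1.
  m_2 = 22*1 - 20 = 2, d_2 = (422 - 2^2)/22 = 418/22 = 19, a_2 = floor((20 + 2)/19) = 1.
  m_3 = 19*1 - 2 = 17, d_3 = (422 - 17^2)/19 = 133/19 = 7, a_3 = floor((20 + 17)/7) = 5.
  m_4 = 7*5 - 17 = 18, d_4 = (422 - 18^2)/7 = 98/7 = 14, a_4 = floor((20 + 18)/14) = 2.
  m_5 = 14*2 - 18 = 10, d_5 = (422 - 10^2)/14 = 322/14 = 23, a_5 = floor((20 + 10)/23) = 1.
  m_6 = 23*1 - 10 = 13, d_6 = (422 - 13^2)/23 = 253/23 = 11, a_6 = floor((20 + 13)/11) = 3.
  m_7 = 11*3 - 13 = 20, d_7 = (422 - 20^2)/11 = 22/11 = 2, a_7 = floor((20 + 20)/2) = 20.
  m_8 = 2*20 - 20 = 20, d_8 = (422 - 20^2)/2 = 22/2 = 11, a_8 = floor((20 + 20)/11) = 3.
  m_9 = 11*3 - 20 = 13, d_9 = (422 - 13^2)/11 = 253/11 = 23, a_9 = floor((20 + 13)/23) = 1.
  m_10 = 23*1 - 13 = 10, d_10 = (422 - 10^2)/23 = 322/23 = 14, a_10 = floor((20 + 10)/14) = 2.
  m_11 = 14*2 - 10 = 18, d_11 = (422 - 18^2)/14 = 98/14 = 7, a_11 = floor((20 + 18)/7) = 5.
  m_12 = 7*5 - 18 = 17, d_12 = (422 - 17^2)/7 = 133/7 = 19, a_12 = floor((20 + 17)/19) = 1.
  m_13 = 19*1 - 17 = 2, d_13 = (422 - 2^2)/19 = 418/19 = 22, a_13 = floor((20 + 2)/22) = 1.
  m_14 = 22*1 - 2 = 20, d_14 = (422 - 20^2)/22 = 22/22 = 1, a_14 = floor((20 + 20)/1) = 40.
  m_15 = 1*40 - 20 = 20, d_15 = (422 - 20^2)/1 = 22/1 = 22: (m_15, d_15) = (m_1, d_1) = (20, 22), so from here the quotients repeat a_1, ..., a_14; the period length is 14.
So sqrt(422) = [20; (1, 1, 5, 2, 1, 3, 20, 3, 1, 2, 5, 1, 1, 40)] with period length k = 14.
k is even, so the fundamental solution of x^2 - 422y^2 = 1 is (p_{k-1}, q_{k-1}) = (p_13, q_13); compute convergents through index 13.
Convergents (p_i = a_i*p_{i-1} + p_{i-2}, q_i = a_i*q_{i-1} + q_{i-2} with p_{-2}=0, p_{-1}=1, q_{-2}=1, q_{-1}=0):
  i=0: a_0=20, p_0 = 20*1 + 0 = 20, q_0 = 20*0 + 1 = 1.
  i=1: a_1=1, p_1 = 1*20 + 1 = 21, q_1 = 1*1 + 0 = 1.
  i=2: a_2=1, p_2 = 1*21 + 20 = 41, q_2 = 1*1 + 1 = 2.
  i=3: a_3=5, p_3 = 5*41 + 21 = 226, q_3 = 5*2 + 1 = 11.
  i=4: a_4=2, p_4 = 2*226 + 41 = 493, q_4 = 2*11 + 2 = 24.
  i=5: a_5=1, p_5 = 1*493 + 226 = 719, q_5 = 1*24 + 11 = 35.
  i=6: a_6=3, p_6 = 3*719 + 493 = 2650, q_6 = 3*35 + 24 = 129.
  i=7: a_7=20, p_7 = 20*2650 + 719 = 53719, q_7 = 20*129 + 35 = 2615.
  i=8: a_8=3, p_8 = 3*53719 + 2650 = 163807, q_8 = 3*2615 + 129 = 7974.
  i=9: a_9=1, p_9 = 1*163807 + 53719 = 217526, q_9 = 1*7974 + 2615 = 10589.
  i=10: a_10=2, p_10 = 2*217526 + 163807 = 598859, q_10 = 2*10589 + 7974 = 29152.
  i=11: a_11=5, p_11 = 5*598859 + 217526 = 3211821, q_11 = 5*29152 + 10589 = 156349.
  i=12: a_12=1, p_12 = 1*3211821 + 598859 = 3810680, q_12 = 1*156349 + 29152 = 185501.
  i=13: a_13=1, p_13 = 1*3810680 + 3211821 = 7022501, q_13 = 1*185501 + 156349 = 341850.
Check: 7022501^2 - 422*341850^2 = 49315520295001 - 49315520295000 = 1, so (x, y) = (7022501, 341850) solves the equation, and by the theorem it is the least positive solution.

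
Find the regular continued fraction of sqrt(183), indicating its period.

[13; (1, 1, 8, 1, 1, 26)]

Write x_i = (sqrt(183) + m_i)/d_i with (m_0, d_0) = (0, 1). a_0 = floor(sqrt(183)) = 13, since 13^2 = 169 <= 183 < 196 = 14^2.
Iterate m_{i+1} = d_i*a_i - m_i, d_{i+1} = (183 - m_{i+1}^2)/d_i, a_{i+1} = floor((a_0 + m_{i+1})/d_{i+1}):
  m_1 = 1*13 - 0 = 13, d_1 = (183 - 13^2)/1 = 14/1 = 14, a_1 = floor((13 + 13)/14) = 1.
  m_2 = 14*1 - 13 = 1, d_2 = (183 - 1^2)/14 = 182/14 = 13, a_2 = floor((13 + 1)/13) = 1.
  m_3 = 13*1 - 1 = 12, d_3 = (183 - 12^2)/13 = 39/13 = 3, a_3 = floor((13 + 12)/3) = 8.
  m_4 = 3*8 - 12 = 12, d_4 = (183 - 12^2)/3 = 39/3 = 13, a_4 = floor((13 + 12)/13) = 1.
  m_5 = 13*1 - 12 = 1, d_5 = (183 - 1^2)/13 = 182/13 = 14, a_5 = floor((13 + 1)/14) = 1.
  m_6 = 14*1 - 1 = 13, d_6 = (183 - 13^2)/14 = 14/14 = 1, a_6 = floor((13 + 13)/1) = 26.
  m_7 = 1*26 - 13 = 13, d_7 = (183 - 13^2)/1 = 14/1 = 14: (m_7, d_7) = (m_1, d_1) = (13, 14), so from here the quotients repeat a_1, ..., a_6; the period length is 6.
Hence the expansion of sqrt(183) is a_0 = 13 followed by the repeating block 1, 1, 8, 1, 1, 26 (period 6).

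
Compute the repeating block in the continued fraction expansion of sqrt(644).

[25; (2, 1, 1, 1, 6, 1, 1, 1, 2, 50)]

Write x_i = (sqrt(644) + m_i)/d_i with (m_0, d_0) = (0, 1). a_0 = floor(sqrt(644)) = 25, since 25^2 = 625 <= 644 < 676 = 26^2.
Iterate m_{i+1} = d_i*a_i - m_i, d_{i+1} = (644 - m_{i+1}^2)/d_i, a_{i+1} = floor((a_0 + m_{i+1})/d_{i+1}):
  m_1 = 1*25 - 0 = 25, d_1 = (644 - 25^2)/1 = 19/1 = 19, a_1 = floor((25 + 25)/19) = 2.
  m_2 = 19*2 - 25 = 13, d_2 = (644 - 13^2)/19 = 475/19 = 25, a_2 = floor((25 + 13)/25) = 1.
  m_3 = 25*1 - 13 = 12, d_3 = (644 - 12^2)/25 = 500/25 = 20, a_3 = floor((25 + 12)/20) = 1.
  m_4 = 20*1 - 12 = 8, d_4 = (644 - 8^2)/20 = 580/20 = 29, a_4 = floor((25 + 8)/29) = 1.
  m_5 = 29*1 - 8 = 21, d_5 = (644 - 21^2)/29 = 203/29 = 7, a_5 = floor((25 + 21)/7) = 6.
  m_6 = 7*6 - 21 = 21, d_6 = (644 - 21^2)/7 = 203/7 = 29, a_6 = floor((25 + 21)/29) = 1.
  m_7 = 29*1 - 21 = 8, d_7 = (644 - 8^2)/29 = 580/29 = 20, a_7 = floor((25 + 8)/20) = 1.
  m_8 = 20*1 - 8 = 12, d_8 = (644 - 12^2)/20 = 500/20 = 25, a_8 = floor((25 + 12)/25) = 1.
  m_9 = 25*1 - 12 = 13, d_9 = (644 - 13^2)/25 = 475/25 = 19, a_9 = floor((25 + 13)/19) = 2.
  m_10 = 19*2 - 13 = 25, d_10 = (644 - 25^2)/19 = 19/19 = 1, a_10 = floor((25 + 25)/1) = 50.
  m_11 = 1*50 - 25 = 25, d_11 = (644 - 25^2)/1 = 19/1 = 19: (m_11, d_11) = (m_1, d_1) = (25, 19), so from here the quotients repeat a_1, ..., a_10; the period length is 10.
Hence the expansion of sqrt(644) is a_0 = 25 followed by the repeating block 2, 1, 1, 1, 6, 1, 1, 1, 2, 50 (period 10).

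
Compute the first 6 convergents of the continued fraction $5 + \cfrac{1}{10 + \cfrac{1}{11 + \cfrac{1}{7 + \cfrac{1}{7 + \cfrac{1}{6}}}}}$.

5/1, 51/10, 566/111, 4013/787, 28657/5620, 175955/34507

Using the convergent recurrence p_i = a_i*p_{i-1} + p_{i-2}, q_i = a_i*q_{i-1} + q_{i-2} with p_{-2}=0, p_{-1}=1, q_{-2}=1, q_{-1}=0:
  i=0: a_0=5, p_0 = 5*1 + 0 = 5, q_0 = 5*0 + 1 = 1.
  i=1: a_1=10, p_1 = 10*5 + 1 = 51, q_1 = 10*1 + 0 = 10.
  i=2: a_2=11, p_2 = 11*51 + 5 = 566, q_2 = 11*10 + 1 = 111.
  i=3: a_3=7, p_3 = 7*566 + 51 = 4013, q_3 = 7*111 + 10 = 787.
  i=4: a_4=7, p_4 = 7*4013 + 566 = 28657, q_4 = 7*787 + 111 = 5620.
  i=5: a_5=6, p_5 = 6*28657 + 4013 = 175955, q_5 = 6*5620 + 787 = 34507.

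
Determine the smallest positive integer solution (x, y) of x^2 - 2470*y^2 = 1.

First expand sqrt(2470) as a continued fraction. With x_i = (sqrt(2470) + m_i)/d_i and (m_0, d_0) = (0, 1): a_0 = floor(sqrt(2470)) = 49, since 49^2 = 2401 <= 2470 < 2500 = 50^2.
Iterate m_{i+1} = d_i*a_i - m_i, d_{i+1} = (2470 - m_{i+1}^2)/d_i, a_{i+1} = floor((a_0 + m_{i+1})/d_{i+1}):
  m_1 = 1*49 - 0 = 49, d_1 = (2470 - 49^2)/1 = 69/1 = 69, a_1 = floor((49 + 49)/69) = 1.
  m_2 = 69*1 - 49 = 20, d_2 = (2470 - 20^2)/69 = 2070/69 = 30, a_2 = floor((49 + 20)/30) = 2.
  m_3 = 30*2 - 20 = 40, d_3 = (2470 - 40^2)/30 = 870/30 = 29, a_3 = floor((49 + 40)/29) = 3.
  m_4 = 29*3 - 40 = 47, d_4 = (2470 - 47^2)/29 = 261/29 = 9, a_4 = floor((49 + 47)/9) = 10.
  m_5 = 9*10 - 47 = 43, d_5 = (2470 - 43^2)/9 = 621/9 = 69, a_5 = floor((49 + 43)/69) = 1.
  m_6 = 69*1 - 43 = 26, d_6 = (2470 - 26^2)/69 = 1794/69 = 26, a_6 = floor((49 + 26)/26) = 2.
  m_7 = 26*2 - 26 = 26, d_7 = (2470 - 26^2)/26 = 1794/26 = 69, a_7 = floor((49 + 26)/69) = 1.
  m_8 = 69*1 - 26 = 43, d_8 = (2470 - 43^2)/69 = 621/69 = 9, a_8 = floor((49 + 43)/9) = 10.
  m_9 = 9*10 - 43 = 47, d_9 = (2470 - 47^2)/9 = 261/9 = 29, a_9 = floor((49 + 47)/29) = 3.
  m_10 = 29*3 - 47 = 40, d_10 = (2470 - 40^2)/29 = 870/29 = 30, a_10 = floor((49 + 40)/30) = 2.
  m_11 = 30*2 - 40 = 20, d_11 = (2470 - 20^2)/30 = 2070/30 = 69, a_11 = floor((49 + 20)/69) = 1.
  m_12 = 69*1 - 20 = 49, d_12 = (2470 - 49^2)/69 = 69/69 = 1, a_12 = floor((49 + 49)/1) = 98.
  m_13 = 1*98 - 49 = 49, d_13 = (2470 - 49^2)/1 = 69/1 = 69: (m_13, d_13) = (m_1, d_1) = (49, 69), so from here the quotients repeat a_1, ..., a_12; the period length is 12.
So sqrt(2470) = [49; (1, 2, 3, 10, 1, 2, 1, 10, 3, 2, 1, 98)] with period length k = 12.
k is even, so the fundamental solution of x^2 - 2470y^2 = 1 is (p_{k-1}, q_{k-1}) = (p_11, q_11); compute convergents through index 11.
Convergents (p_i = a_i*p_{i-1} + p_{i-2}, q_i = a_i*q_{i-1} + q_{i-2} with p_{-2}=0, p_{-1}=1, q_{-2}=1, q_{-1}=0):
  i=0: a_0=49, p_0 = 49*1 + 0 = 49, q_0 = 49*0 + 1 = 1.
  i=1: a_1=1, p_1 = 1*49 + 1 = 50, q_1 = 1*1 + 0 = 1.
  i=2: a_2=2, p_2 = 2*50 + 49 = 149, q_2 = 2*1 + 1 = 3.
  i=3: a_3=3, p_3 = 3*149 + 50 = 497, q_3 = 3*3 + 1 = 10.
  i=4: a_4=10, p_4 = 10*497 + 149 = 5119, q_4 = 10*10 + 3 = 103.
  i=5: a_5=1, p_5 = 1*5119 + 497 = 5616, q_5 = 1*103 + 10 = 113.
  i=6: a_6=2, p_6 = 2*5616 + 5119 = 16351, q_6 = 2*113 + 103 = 329.
  i=7: a_7=1, p_7 = 1*16351 + 5616 = 21967, q_7 = 1*329 + 113 = 442.
  i=8: a_8=10, p_8 = 10*21967 + 16351 = 236021, q_8 = 10*442 + 329 = 4749.
  i=9: a_9=3, p_9 = 3*236021 + 21967 = 730030, q_9 = 3*4749 + 442 = 14689.
  i=10: a_10=2, p_10 = 2*730030 + 236021 = 1696081, q_10 = 2*14689 + 4749 = 34127.
  i=11: a_11=1, p_11 = 1*1696081 + 730030 = 2426111, q_11 = 1*34127 + 14689 = 48816.
Check: 2426111^2 - 2470*48816^2 = 5886014584321 - 5886014584320 = 1, so (x, y) = (2426111, 48816) solves the equation, and by the theorem it is the least positive solution.

(x, y) = (2426111, 48816)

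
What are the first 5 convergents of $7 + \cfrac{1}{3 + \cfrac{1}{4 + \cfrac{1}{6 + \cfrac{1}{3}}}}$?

7/1, 22/3, 95/13, 592/81, 1871/256

Using the convergent recurrence p_i = a_i*p_{i-1} + p_{i-2}, q_i = a_i*q_{i-1} + q_{i-2} with p_{-2}=0, p_{-1}=1, q_{-2}=1, q_{-1}=0:
  i=0: a_0=7, p_0 = 7*1 + 0 = 7, q_0 = 7*0 + 1 = 1.
  i=1: a_1=3, p_1 = 3*7 + 1 = 22, q_1 = 3*1 + 0 = 3.
  i=2: a_2=4, p_2 = 4*22 + 7 = 95, q_2 = 4*3 + 1 = 13.
  i=3: a_3=6, p_3 = 6*95 + 22 = 592, q_3 = 6*13 + 3 = 81.
  i=4: a_4=3, p_4 = 3*592 + 95 = 1871, q_4 = 3*81 + 13 = 256.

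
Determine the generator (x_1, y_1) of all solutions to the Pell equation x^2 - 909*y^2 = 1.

(x, y) = (80801, 2680)

First expand sqrt(909) as a continued fraction. With x_i = (sqrt(909) + m_i)/d_i and (m_0, d_0) = (0, 1): a_0 = floor(sqrt(909)) = 30, since 30^2 = 900 <= 909 < 961 = 31^2.
Iterate m_{i+1} = d_i*a_i - m_i, d_{i+1} = (909 - m_{i+1}^2)/d_i, a_{i+1} = floor((a_0 + m_{i+1})/d_{i+1}):
  m_1 = 1*30 - 0 = 30, d_1 = (909 - 30^2)/1 = 9/1 = 9, a_1 = floor((30 + 30)/9) = 6.
  m_2 = 9*6 - 30 = 24, d_2 = (909 - 24^2)/9 = 333/9 = 37, a_2 = floor((30 + 24)/37) = 1.
  m_3 = 37*1 - 24 = 13, d_3 = (909 - 13^2)/37 = 740/37 = 20, a_3 = floor((30 + 13)/20) = 2.
  m_4 = 20*2 - 13 = 27, d_4 = (909 - 27^2)/20 = 180/20 = 9, a_4 = floor((30 + 27)/9) = 6.
  m_5 = 9*6 - 27 = 27, d_5 = (909 - 27^2)/9 = 180/9 = 20, a_5 = floor((30 + 27)/20) = 2.
  m_6 = 20*2 - 27 = 13, d_6 = (909 - 13^2)/20 = 740/20 = 37, a_6 = floor((30 + 13)/37) = 1.
  m_7 = 37*1 - 13 = 24, d_7 = (909 - 24^2)/37 = 333/37 = 9, a_7 = floor((30 + 24)/9) = 6.
  m_8 = 9*6 - 24 = 30, d_8 = (909 - 30^2)/9 = 9/9 = 1, a_8 = floor((30 + 30)/1) = 60.
  m_9 = 1*60 - 30 = 30, d_9 = (909 - 30^2)/1 = 9/1 = 9: (m_9, d_9) = (m_1, d_1) = (30, 9), so from here the quotients repeat a_1, ..., a_8; the period length is 8.
So sqrt(909) = [30; (6, 1, 2, 6, 2, 1, 6, 60)] with period length k = 8.
k is even, so the fundamental solution of x^2 - 909y^2 = 1 is (p_{k-1}, q_{k-1}) = (p_7, q_7); compute convergents through index 7.
Convergents (p_i = a_i*p_{i-1} + p_{i-2}, q_i = a_i*q_{i-1} + q_{i-2} with p_{-2}=0, p_{-1}=1, q_{-2}=1, q_{-1}=0):
  i=0: a_0=30, p_0 = 30*1 + 0 = 30, q_0 = 30*0 + 1 = 1.
  i=1: a_1=6, p_1 = 6*30 + 1 = 181, q_1 = 6*1 + 0 = 6.
  i=2: a_2=1, p_2 = 1*181 + 30 = 211, q_2 = 1*6 + 1 = 7.
  i=3: a_3=2, p_3 = 2*211 + 181 = 603, q_3 = 2*7 + 6 = 20.
  i=4: a_4=6, p_4 = 6*603 + 211 = 3829, q_4 = 6*20 + 7 = 127.
  i=5: a_5=2, p_5 = 2*3829 + 603 = 8261, q_5 = 2*127 + 20 = 274.
  i=6: a_6=1, p_6 = 1*8261 + 3829 = 12090, q_6 = 1*274 + 127 = 401.
  i=7: a_7=6, p_7 = 6*12090 + 8261 = 80801, q_7 = 6*401 + 274 = 2680.
Check: 80801^2 - 909*2680^2 = 6528801601 - 6528801600 = 1, so (x, y) = (80801, 2680) solves the equation, and by the theorem it is the least positive solution.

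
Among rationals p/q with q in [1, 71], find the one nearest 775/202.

188/49

Expand x = 775/202 as a continued fraction with the Euclidean algorithm:
  775 = 3*202 + 169, so a_0 = 3.
  202 = 1*169 + 33, so a_1 = 1.
  169 = 5*33 + 4, so a_2 = 5.
  33 = 8*4 + 1, so a_3 = 8.
  4 = 4*1 + 0, so a_4 = 4.
so x = [3; 1, 5, 8, 4].
Convergents (p_i = a_i*p_{i-1} + p_{i-2}, q_i = a_i*q_{i-1} + q_{i-2} with p_{-2}=0, p_{-1}=1, q_{-2}=1, q_{-1}=0), until the denominator exceeds 71:
  i=0: a_0=3, p_0 = 3*1 + 0 = 3, q_0 = 3*0 + 1 = 1.
  i=1: a_1=1, p_1 = 1*3 + 1 = 4, q_1 = 1*1 + 0 = 1.
  i=2: a_2=5, p_2 = 5*4 + 3 = 23, q_2 = 5*1 + 1 = 6.
  i=3: a_3=8, p_3 = 8*23 + 4 = 188, q_3 = 8*6 + 1 = 49.
  i=4: a_4=4, p_4 = 4*188 + 23 = 775, q_4 = 4*49 + 6 = 202.
q_4 = 202 > 71, so the last convergent with denominator <= 71 is p_3/q_3 = 188/49.
The closest fraction with denominator <= 71 is either p_3/q_3 or the intermediate fraction (k*p_3 + p_2)/(k*q_3 + q_2) with the largest k >= 1 whose denominator stays <= 71; these approach x as k grows, and every other convergent or intermediate fraction in range is farther away.
Largest k: floor((71 - q_2)/q_3) = floor((71 - 6)/49) = 1.
That gives (1*188 + 23)/(1*49 + 6) = 211/55.
Compare the errors: |x - 188/49| = |775*49 - 188*202|/(202*49) = 1/9898, and |x - 211/55| = |775*55 - 211*202|/(202*55) = 3/11110.
Cross-multiplying, 1*11110 = 11110 < 29694 = 3*9898, so 1/9898 is smaller: the convergent 188/49 is closer to x than 211/55.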